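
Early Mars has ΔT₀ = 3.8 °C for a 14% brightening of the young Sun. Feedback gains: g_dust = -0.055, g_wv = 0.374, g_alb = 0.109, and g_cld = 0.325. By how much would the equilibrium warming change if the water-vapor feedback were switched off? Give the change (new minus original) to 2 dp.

Original: g = 0.753, ΔT = 3.8/(1−0.753) = 15.3846 °C.
Without water-vapor: g' = 0.379, ΔT' = 3.8/(1−0.379) = 6.1192 °C.
Change = 6.1192 − 15.3846 = -9.27 °C.

-9.27 °C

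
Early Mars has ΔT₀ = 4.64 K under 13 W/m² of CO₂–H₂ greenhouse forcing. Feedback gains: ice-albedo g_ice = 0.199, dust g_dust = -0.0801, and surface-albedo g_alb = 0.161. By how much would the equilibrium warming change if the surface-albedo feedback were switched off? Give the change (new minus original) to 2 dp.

Original: g = 0.2799, ΔT = 4.64/(1−0.2799) = 6.4435 K.
Without surface-albedo: g' = 0.1189, ΔT' = 4.64/(1−0.1189) = 5.2661 K.
Change = 5.2661 − 6.4435 = -1.18 K.

-1.18 K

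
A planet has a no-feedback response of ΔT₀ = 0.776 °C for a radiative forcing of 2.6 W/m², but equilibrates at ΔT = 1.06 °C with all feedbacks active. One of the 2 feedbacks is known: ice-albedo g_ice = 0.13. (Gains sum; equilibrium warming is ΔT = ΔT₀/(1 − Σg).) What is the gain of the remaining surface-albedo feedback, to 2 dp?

0.14

Amplification A = ΔT/ΔT₀ = 1.06/0.776 = 1.366.
Total gain g = 1 − 1/A = 1 − 1/1.366 = 0.2679.
The known gain is 0.13.
g_alb = 0.2679 − 0.13 = 0.14.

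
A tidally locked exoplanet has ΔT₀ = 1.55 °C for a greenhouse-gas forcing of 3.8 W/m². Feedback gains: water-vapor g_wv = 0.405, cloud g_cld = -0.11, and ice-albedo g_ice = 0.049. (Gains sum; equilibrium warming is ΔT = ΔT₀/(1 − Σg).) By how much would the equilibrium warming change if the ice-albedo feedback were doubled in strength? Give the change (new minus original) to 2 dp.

Original: g = 0.344, ΔT = 1.55/(1−0.344) = 2.3628 °C.
With doubled ice-albedo: g' = 0.393, ΔT' = 1.55/(1−0.393) = 2.5535 °C.
Change = 2.5535 − 2.3628 = 0.19 °C.

0.19 °C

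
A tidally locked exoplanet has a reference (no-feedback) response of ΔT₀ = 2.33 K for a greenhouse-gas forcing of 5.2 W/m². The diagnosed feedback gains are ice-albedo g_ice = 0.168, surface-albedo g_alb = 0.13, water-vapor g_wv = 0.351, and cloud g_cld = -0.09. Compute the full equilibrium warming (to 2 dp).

Total gain g = 0.168 + 0.13 + 0.351 − 0.09 = 0.559.
Amplification A = 1/(1 − 0.559) = 2.268.
ΔT = 2.33 × 2.268 = 5.28 K.

5.28 K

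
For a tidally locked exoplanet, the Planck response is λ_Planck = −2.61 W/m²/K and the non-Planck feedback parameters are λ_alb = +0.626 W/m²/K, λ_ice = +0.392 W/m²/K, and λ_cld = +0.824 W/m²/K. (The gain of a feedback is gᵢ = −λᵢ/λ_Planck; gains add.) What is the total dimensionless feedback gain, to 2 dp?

0.71

Convert to gains: g_alb = 0.626/2.61 = 0.2398; g_ice = 0.392/2.61 = 0.1502; g_cld = 0.824/2.61 = 0.3157.
Total gain g = 0.7057.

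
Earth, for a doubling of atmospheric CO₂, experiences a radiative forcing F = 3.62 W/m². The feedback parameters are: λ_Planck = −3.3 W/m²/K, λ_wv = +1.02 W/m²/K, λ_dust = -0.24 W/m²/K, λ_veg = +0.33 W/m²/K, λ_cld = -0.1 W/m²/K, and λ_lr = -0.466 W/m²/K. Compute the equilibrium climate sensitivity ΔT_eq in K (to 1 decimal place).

Net feedback parameter λ = (−3.3) + (+1.02) + (-0.24) + (+0.33) + (-0.1) + (-0.466) = -2.756 W/m²/K.
ΔT = −F/λ = −3.62/(-2.756) = 1.3 K.

1.3 K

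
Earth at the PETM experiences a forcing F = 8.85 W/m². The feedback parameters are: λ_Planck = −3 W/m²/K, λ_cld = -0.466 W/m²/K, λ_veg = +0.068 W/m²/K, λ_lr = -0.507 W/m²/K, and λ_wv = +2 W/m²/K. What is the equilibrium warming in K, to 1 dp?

Net feedback parameter λ = (−3) + (-0.466) + (+0.068) + (-0.507) + (+2) = -1.905 W/m²/K.
ΔT = −F/λ = −8.85/(-1.905) = 4.6 K.

4.6 K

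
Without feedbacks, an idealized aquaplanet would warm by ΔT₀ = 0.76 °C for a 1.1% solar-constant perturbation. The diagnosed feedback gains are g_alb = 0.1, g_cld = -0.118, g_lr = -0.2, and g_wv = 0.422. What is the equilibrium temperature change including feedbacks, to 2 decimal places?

Total gain g = 0.1 − 0.118 − 0.2 + 0.422 = 0.204.
Amplification A = 1/(1 − 0.204) = 1.256.
ΔT = 0.76 × 1.256 = 0.95 °C.

0.95 °C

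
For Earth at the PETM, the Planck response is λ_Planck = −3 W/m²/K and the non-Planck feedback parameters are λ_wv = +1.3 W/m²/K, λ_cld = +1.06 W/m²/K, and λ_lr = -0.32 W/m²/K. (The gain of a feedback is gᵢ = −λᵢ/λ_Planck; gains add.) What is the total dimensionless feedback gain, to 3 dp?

0.680

Convert to gains: g_wv = 1.3/3 = 0.4333; g_cld = 1.06/3 = 0.3533; g_lr = -0.32/3 = -0.1067.
Total gain g = 0.6799.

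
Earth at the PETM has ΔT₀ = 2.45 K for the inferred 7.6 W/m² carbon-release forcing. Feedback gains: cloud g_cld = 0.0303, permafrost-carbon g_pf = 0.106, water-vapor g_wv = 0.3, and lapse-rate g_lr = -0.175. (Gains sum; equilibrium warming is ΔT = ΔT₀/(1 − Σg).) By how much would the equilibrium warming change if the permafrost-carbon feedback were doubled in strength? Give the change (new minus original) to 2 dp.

0.56 K

Original: g = 0.2613, ΔT = 2.45/(1−0.2613) = 3.3166 K.
With doubled permafrost-carbon: g' = 0.3673, ΔT' = 2.45/(1−0.3673) = 3.8723 K.
Change = 3.8723 − 3.3166 = 0.56 K.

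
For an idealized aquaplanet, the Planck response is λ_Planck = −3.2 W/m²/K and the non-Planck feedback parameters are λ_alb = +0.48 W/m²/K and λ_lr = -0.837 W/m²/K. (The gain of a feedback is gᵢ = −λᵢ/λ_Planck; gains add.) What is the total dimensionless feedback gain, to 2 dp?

Convert to gains: g_alb = 0.48/3.2 = 0.15; g_lr = -0.837/3.2 = -0.2616.
Total gain g = -0.1116.

-0.11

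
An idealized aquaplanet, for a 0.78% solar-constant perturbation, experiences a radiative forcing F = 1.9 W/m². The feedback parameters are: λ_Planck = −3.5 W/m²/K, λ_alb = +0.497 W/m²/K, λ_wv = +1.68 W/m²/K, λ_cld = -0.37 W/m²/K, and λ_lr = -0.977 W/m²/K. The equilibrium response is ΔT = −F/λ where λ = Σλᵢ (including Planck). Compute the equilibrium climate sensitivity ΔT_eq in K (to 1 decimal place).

Net feedback parameter λ = (−3.5) + (+0.497) + (+1.68) + (-0.37) + (-0.977) = -2.67 W/m²/K.
ΔT = −F/λ = −1.9/(-2.67) = 0.7 K.

0.7 K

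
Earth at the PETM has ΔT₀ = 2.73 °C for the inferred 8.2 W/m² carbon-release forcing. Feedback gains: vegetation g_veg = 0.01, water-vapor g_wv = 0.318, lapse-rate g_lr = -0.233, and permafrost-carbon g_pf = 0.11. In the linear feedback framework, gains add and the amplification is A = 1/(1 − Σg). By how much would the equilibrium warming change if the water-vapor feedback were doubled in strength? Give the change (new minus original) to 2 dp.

2.29 °C

Original: g = 0.205, ΔT = 2.73/(1−0.205) = 3.4340 °C.
With doubled water-vapor: g' = 0.523, ΔT' = 2.73/(1−0.523) = 5.7233 °C.
Change = 5.7233 − 3.4340 = 2.29 °C.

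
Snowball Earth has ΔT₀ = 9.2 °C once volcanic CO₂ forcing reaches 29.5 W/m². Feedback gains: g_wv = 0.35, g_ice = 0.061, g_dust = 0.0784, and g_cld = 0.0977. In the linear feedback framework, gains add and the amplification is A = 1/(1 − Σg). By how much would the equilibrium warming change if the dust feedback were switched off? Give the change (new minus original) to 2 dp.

-3.56 °C

Original: g = 0.5871, ΔT = 9.2/(1−0.5871) = 22.2814 °C.
Without dust: g' = 0.5087, ΔT' = 9.2/(1−0.5087) = 18.7258 °C.
Change = 18.7258 − 22.2814 = -3.56 °C.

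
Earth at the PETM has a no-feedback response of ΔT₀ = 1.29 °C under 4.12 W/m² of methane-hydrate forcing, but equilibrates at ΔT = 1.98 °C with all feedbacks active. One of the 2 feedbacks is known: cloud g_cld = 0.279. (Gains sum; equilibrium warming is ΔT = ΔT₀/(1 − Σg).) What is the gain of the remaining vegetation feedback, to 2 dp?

0.07

Amplification A = ΔT/ΔT₀ = 1.98/1.29 = 1.535.
Total gain g = 1 − 1/A = 1 − 1/1.535 = 0.3485.
The known gain is 0.279.
g_veg = 0.3485 − 0.279 = 0.07.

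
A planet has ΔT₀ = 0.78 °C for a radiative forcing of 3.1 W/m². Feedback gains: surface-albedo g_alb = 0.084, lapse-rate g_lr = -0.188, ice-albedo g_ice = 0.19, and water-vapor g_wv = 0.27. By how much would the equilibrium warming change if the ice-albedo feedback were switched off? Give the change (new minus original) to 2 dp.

Original: g = 0.356, ΔT = 0.78/(1−0.356) = 1.2112 °C.
Without ice-albedo: g' = 0.166, ΔT' = 0.78/(1−0.166) = 0.9353 °C.
Change = 0.9353 − 1.2112 = -0.28 °C.

-0.28 °C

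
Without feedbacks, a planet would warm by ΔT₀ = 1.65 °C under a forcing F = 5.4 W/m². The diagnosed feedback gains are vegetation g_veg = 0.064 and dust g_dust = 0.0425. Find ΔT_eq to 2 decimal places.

Total gain g = 0.064 + 0.0425 = 0.1065.
Amplification A = 1/(1 − 0.1065) = 1.119.
ΔT = 1.65 × 1.119 = 1.85 °C.

1.85 °C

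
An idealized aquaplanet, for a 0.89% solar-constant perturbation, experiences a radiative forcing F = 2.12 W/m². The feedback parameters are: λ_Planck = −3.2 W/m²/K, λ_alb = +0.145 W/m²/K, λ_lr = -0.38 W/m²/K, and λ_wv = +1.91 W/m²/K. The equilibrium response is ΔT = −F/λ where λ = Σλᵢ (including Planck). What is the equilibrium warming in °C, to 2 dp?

1.39 °C

Net feedback parameter λ = (−3.2) + (+0.145) + (-0.38) + (+1.91) = -1.525 W/m²/K.
ΔT = −F/λ = −2.12/(-1.525) = 1.39 °C.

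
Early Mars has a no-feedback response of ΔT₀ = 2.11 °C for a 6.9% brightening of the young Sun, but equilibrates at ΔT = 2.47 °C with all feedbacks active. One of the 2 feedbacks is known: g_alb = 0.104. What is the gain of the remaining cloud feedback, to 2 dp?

Amplification A = ΔT/ΔT₀ = 2.47/2.11 = 1.171.
Total gain g = 1 − 1/A = 1 − 1/1.171 = 0.146.
The known gain is 0.104.
g_cld = 0.146 − 0.104 = 0.04.

0.04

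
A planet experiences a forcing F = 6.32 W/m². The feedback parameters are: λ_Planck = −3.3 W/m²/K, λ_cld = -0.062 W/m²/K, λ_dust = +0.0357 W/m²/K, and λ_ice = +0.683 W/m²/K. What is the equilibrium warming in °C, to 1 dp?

Net feedback parameter λ = (−3.3) + (-0.062) + (+0.0357) + (+0.683) = -2.6433 W/m²/K.
ΔT = −F/λ = −6.32/(-2.6433) = 2.4 °C.

2.4 °C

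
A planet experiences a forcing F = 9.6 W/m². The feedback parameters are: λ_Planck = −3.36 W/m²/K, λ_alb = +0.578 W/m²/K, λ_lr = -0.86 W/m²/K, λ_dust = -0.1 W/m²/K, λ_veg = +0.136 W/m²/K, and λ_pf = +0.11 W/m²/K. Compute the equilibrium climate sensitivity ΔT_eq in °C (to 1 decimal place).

2.7 °C

Net feedback parameter λ = (−3.36) + (+0.578) + (-0.86) + (-0.1) + (+0.136) + (+0.11) = -3.496 W/m²/K.
ΔT = −F/λ = −9.6/(-3.496) = 2.7 °C.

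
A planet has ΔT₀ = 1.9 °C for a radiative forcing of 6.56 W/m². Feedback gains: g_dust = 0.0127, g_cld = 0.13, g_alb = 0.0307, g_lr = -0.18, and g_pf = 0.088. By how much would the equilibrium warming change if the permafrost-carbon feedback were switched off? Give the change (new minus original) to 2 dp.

-0.18 °C

Original: g = 0.0814, ΔT = 1.9/(1−0.0814) = 2.0684 °C.
Without permafrost-carbon: g' = -0.0066, ΔT' = 1.9/(1+0.0066) = 1.8875 °C.
Change = 1.8875 − 2.0684 = -0.18 °C.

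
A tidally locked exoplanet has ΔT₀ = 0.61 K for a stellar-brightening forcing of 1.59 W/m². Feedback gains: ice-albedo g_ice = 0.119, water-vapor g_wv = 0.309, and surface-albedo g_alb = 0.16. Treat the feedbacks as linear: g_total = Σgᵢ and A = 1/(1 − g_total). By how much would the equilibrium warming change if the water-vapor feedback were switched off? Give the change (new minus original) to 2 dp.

-0.63 K

Original: g = 0.588, ΔT = 0.61/(1−0.588) = 1.4806 K.
Without water-vapor: g' = 0.279, ΔT' = 0.61/(1−0.279) = 0.8460 K.
Change = 0.8460 − 1.4806 = -0.63 K.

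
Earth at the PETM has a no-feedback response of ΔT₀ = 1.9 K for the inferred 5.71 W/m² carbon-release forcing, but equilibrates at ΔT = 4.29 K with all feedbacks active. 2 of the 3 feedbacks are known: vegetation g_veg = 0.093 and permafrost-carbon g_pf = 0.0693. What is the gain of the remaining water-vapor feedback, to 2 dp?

Amplification A = ΔT/ΔT₀ = 4.29/1.9 = 2.258.
Total gain g = 1 − 1/A = 1 − 1/2.258 = 0.5571.
Known gains sum to 0.093 + 0.0693 = 0.1623.
g_wv = 0.5571 − 0.1623 = 0.39.

0.39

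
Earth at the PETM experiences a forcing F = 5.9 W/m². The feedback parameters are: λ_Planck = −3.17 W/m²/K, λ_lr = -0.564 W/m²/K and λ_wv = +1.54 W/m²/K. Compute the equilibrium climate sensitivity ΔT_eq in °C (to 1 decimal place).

2.7 °C

Net feedback parameter λ = (−3.17) + (-0.564) + (+1.54) = -2.194 W/m²/K.
ΔT = −F/λ = −5.9/(-2.194) = 2.7 °C.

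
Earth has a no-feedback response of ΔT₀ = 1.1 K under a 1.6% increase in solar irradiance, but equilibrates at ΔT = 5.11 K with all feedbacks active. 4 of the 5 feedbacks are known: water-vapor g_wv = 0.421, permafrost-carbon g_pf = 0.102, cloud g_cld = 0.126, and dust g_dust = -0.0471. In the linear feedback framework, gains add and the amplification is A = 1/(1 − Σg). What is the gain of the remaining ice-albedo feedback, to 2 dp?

0.18

Amplification A = ΔT/ΔT₀ = 5.11/1.1 = 4.645.
Total gain g = 1 − 1/A = 1 − 1/4.645 = 0.7847.
Known gains sum to 0.421 + 0.102 + 0.126 − 0.0471 = 0.6019.
g_ice = 0.7847 − 0.6019 = 0.18.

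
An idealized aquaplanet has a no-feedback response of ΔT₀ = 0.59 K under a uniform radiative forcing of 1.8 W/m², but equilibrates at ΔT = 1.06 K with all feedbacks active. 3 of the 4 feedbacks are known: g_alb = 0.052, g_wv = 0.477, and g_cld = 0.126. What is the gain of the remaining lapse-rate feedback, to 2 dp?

Amplification A = ΔT/ΔT₀ = 1.06/0.59 = 1.797.
Total gain g = 1 − 1/A = 1 − 1/1.797 = 0.4435.
Known gains sum to 0.052 + 0.477 + 0.126 = 0.655.
g_lr = 0.4435 − 0.655 = -0.21.

-0.21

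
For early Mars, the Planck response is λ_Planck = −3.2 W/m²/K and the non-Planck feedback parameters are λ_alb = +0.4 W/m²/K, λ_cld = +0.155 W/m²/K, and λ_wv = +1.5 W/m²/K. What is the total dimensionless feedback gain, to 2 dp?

0.64

Convert to gains: g_alb = 0.4/3.2 = 0.125; g_cld = 0.155/3.2 = 0.04844; g_wv = 1.5/3.2 = 0.4688.
Total gain g = 0.64224.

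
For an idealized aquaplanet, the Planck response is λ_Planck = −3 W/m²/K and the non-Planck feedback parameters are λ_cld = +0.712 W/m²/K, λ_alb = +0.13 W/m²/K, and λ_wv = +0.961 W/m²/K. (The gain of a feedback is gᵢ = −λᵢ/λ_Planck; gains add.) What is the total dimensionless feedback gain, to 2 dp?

0.60

Convert to gains: g_cld = 0.712/3 = 0.2373; g_alb = 0.13/3 = 0.04333; g_wv = 0.961/3 = 0.3203.
Total gain g = 0.60093.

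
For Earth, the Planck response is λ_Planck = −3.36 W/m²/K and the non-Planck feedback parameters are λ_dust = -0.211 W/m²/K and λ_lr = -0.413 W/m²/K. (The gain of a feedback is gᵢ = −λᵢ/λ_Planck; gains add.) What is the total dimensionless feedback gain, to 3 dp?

Convert to gains: g_dust = -0.211/3.36 = -0.0628; g_lr = -0.413/3.36 = -0.1229.
Total gain g = -0.1857.

-0.186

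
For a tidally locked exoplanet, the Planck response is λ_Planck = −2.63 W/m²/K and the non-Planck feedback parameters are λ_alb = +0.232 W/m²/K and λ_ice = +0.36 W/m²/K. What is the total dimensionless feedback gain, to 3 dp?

Convert to gains: g_alb = 0.232/2.63 = 0.08821; g_ice = 0.36/2.63 = 0.1369.
Total gain g = 0.22511.

0.225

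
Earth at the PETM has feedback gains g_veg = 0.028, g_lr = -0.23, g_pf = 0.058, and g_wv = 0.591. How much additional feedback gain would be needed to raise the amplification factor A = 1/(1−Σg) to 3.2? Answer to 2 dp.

Current total gain = 0.447.
Target gain for A = 3.2: g* = 1 − 1/3.2 = 0.6875.
Additional gain needed = 0.6875 − 0.447 = 0.24.

0.24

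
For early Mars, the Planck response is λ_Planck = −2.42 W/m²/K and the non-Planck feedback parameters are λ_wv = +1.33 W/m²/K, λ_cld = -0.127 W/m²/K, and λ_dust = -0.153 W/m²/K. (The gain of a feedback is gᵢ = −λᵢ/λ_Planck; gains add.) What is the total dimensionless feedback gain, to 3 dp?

Convert to gains: g_wv = 1.33/2.42 = 0.5496; g_cld = -0.127/2.42 = -0.05248; g_dust = -0.153/2.42 = -0.06322.
Total gain g = 0.4339.

0.434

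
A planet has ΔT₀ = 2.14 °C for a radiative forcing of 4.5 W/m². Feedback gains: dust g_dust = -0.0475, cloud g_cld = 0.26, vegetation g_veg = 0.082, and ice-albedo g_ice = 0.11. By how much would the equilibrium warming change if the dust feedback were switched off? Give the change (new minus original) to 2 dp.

Original: g = 0.4045, ΔT = 2.14/(1−0.4045) = 3.5936 °C.
Without dust: g' = 0.452, ΔT' = 2.14/(1−0.452) = 3.9051 °C.
Change = 3.9051 − 3.5936 = 0.31 °C.

0.31 °C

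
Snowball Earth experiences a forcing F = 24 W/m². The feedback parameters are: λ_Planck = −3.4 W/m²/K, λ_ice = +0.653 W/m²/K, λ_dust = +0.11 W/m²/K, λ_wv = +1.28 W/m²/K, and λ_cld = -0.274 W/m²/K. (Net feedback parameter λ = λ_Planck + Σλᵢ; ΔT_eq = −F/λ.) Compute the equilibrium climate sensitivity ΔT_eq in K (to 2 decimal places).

Net feedback parameter λ = (−3.4) + (+0.653) + (+0.11) + (+1.28) + (-0.274) = -1.631 W/m²/K.
ΔT = −F/λ = −24/(-1.631) = 14.71 K.

14.71 K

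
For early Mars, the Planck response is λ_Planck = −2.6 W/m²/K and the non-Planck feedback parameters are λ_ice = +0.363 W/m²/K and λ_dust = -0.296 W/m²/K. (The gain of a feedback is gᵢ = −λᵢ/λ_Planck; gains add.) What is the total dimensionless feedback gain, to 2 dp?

Convert to gains: g_ice = 0.363/2.6 = 0.1396; g_dust = -0.296/2.6 = -0.1138.
Total gain g = 0.0258.

0.03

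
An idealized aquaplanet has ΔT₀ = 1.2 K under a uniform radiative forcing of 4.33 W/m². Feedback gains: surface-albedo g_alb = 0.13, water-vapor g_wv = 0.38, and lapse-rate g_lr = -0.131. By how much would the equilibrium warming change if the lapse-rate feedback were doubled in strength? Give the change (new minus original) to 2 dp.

Original: g = 0.379, ΔT = 1.2/(1−0.379) = 1.9324 K.
With doubled lapse-rate: g' = 0.248, ΔT' = 1.2/(1−0.248) = 1.5957 K.
Change = 1.5957 − 1.9324 = -0.34 K.

-0.34 K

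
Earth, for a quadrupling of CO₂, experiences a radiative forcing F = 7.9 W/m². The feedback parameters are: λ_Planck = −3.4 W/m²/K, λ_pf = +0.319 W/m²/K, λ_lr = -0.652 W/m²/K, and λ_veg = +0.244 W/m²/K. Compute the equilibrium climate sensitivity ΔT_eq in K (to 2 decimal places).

2.26 K

Net feedback parameter λ = (−3.4) + (+0.319) + (-0.652) + (+0.244) = -3.489 W/m²/K.
ΔT = −F/λ = −7.9/(-3.489) = 2.26 K.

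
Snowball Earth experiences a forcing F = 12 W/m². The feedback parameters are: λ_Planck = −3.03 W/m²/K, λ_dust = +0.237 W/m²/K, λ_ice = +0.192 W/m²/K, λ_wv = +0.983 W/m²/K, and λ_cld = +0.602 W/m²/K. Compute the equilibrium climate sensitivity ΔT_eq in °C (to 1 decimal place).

11.8 °C

Net feedback parameter λ = (−3.03) + (+0.237) + (+0.192) + (+0.983) + (+0.602) = -1.016 W/m²/K.
ΔT = −F/λ = −12/(-1.016) = 11.8 °C.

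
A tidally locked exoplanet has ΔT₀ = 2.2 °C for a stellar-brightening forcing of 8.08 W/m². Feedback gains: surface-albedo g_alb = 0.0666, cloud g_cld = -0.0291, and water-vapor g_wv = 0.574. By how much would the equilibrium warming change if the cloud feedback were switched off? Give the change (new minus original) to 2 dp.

Original: g = 0.6115, ΔT = 2.2/(1−0.6115) = 5.6628 °C.
Without cloud: g' = 0.6406, ΔT' = 2.2/(1−0.6406) = 6.1213 °C.
Change = 6.1213 − 5.6628 = 0.46 °C.

0.46 °C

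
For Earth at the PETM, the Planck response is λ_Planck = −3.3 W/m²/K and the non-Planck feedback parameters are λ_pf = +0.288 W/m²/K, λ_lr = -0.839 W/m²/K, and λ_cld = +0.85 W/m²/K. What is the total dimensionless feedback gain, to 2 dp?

Convert to gains: g_pf = 0.288/3.3 = 0.08727; g_lr = -0.839/3.3 = -0.2542; g_cld = 0.85/3.3 = 0.2576.
Total gain g = 0.09067.

0.09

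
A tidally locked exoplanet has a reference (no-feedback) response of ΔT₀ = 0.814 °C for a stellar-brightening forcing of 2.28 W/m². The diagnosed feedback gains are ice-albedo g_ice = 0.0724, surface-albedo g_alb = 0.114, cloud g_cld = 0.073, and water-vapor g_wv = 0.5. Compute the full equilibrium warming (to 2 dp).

Total gain g = 0.0724 + 0.114 + 0.073 + 0.5 = 0.7594.
Amplification A = 1/(1 − 0.7594) = 4.156.
ΔT = 0.814 × 4.156 = 3.38 °C.

3.38 °C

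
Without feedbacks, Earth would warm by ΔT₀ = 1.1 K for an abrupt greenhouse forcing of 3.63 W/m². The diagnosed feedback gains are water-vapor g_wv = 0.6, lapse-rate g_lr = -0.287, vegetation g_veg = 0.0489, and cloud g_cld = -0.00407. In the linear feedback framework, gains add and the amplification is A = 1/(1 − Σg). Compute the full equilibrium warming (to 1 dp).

Total gain g = 0.6 − 0.287 + 0.0489 − 0.00407 = 0.35783.
Amplification A = 1/(1 − 0.35783) = 1.557.
ΔT = 1.1 × 1.557 = 1.7 K.

1.7 K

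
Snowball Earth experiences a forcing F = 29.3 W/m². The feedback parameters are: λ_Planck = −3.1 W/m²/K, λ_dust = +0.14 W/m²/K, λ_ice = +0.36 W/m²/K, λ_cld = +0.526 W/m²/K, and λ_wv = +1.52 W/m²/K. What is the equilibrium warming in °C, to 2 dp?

52.89 °C

Net feedback parameter λ = (−3.1) + (+0.14) + (+0.36) + (+0.526) + (+1.52) = -0.554 W/m²/K.
ΔT = −F/λ = −29.3/(-0.554) = 52.89 °C.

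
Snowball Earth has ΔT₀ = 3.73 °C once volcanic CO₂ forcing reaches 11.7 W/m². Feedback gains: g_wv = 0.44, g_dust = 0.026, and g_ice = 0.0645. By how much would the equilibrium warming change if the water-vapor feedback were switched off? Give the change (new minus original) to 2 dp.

Original: g = 0.5305, ΔT = 3.73/(1−0.5305) = 7.9446 °C.
Without water-vapor: g' = 0.0905, ΔT' = 3.73/(1−0.0905) = 4.1012 °C.
Change = 4.1012 − 7.9446 = -3.84 °C.

-3.84 °C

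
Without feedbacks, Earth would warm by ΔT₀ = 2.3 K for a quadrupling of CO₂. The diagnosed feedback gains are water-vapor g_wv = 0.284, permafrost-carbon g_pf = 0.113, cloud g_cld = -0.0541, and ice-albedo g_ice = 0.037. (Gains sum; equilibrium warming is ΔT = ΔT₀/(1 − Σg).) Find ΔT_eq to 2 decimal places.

3.71 K

Total gain g = 0.284 + 0.113 − 0.0541 + 0.037 = 0.3799.
Amplification A = 1/(1 − 0.3799) = 1.613.
ΔT = 2.3 × 1.613 = 3.71 K.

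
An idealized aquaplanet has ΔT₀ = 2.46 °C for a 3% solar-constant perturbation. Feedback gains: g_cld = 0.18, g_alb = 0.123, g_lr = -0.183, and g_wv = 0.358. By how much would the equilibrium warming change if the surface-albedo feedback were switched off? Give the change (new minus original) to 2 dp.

-0.90 °C

Original: g = 0.478, ΔT = 2.46/(1−0.478) = 4.7126 °C.
Without surface-albedo: g' = 0.355, ΔT' = 2.46/(1−0.355) = 3.8140 °C.
Change = 3.8140 − 4.7126 = -0.90 °C.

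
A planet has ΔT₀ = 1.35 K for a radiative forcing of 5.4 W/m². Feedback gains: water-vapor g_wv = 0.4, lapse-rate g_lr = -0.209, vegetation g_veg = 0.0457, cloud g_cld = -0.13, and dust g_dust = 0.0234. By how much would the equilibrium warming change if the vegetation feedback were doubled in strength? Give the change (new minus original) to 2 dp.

Original: g = 0.1301, ΔT = 1.35/(1−0.1301) = 1.5519 K.
With doubled vegetation: g' = 0.1758, ΔT' = 1.35/(1−0.1758) = 1.6380 K.
Change = 1.6380 − 1.5519 = 0.09 K.

0.09 K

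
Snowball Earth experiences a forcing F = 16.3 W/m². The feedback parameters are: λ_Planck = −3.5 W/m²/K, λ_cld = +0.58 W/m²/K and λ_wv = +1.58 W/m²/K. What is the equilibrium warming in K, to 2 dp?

12.16 K

Net feedback parameter λ = (−3.5) + (+0.58) + (+1.58) = -1.34 W/m²/K.
ΔT = −F/λ = −16.3/(-1.34) = 12.16 K.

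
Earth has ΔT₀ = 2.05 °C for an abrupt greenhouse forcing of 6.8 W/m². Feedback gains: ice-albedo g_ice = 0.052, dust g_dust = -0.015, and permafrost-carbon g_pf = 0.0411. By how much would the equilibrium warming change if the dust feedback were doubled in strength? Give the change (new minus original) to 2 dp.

Original: g = 0.0781, ΔT = 2.05/(1−0.0781) = 2.2237 °C.
With doubled dust: g' = 0.0631, ΔT' = 2.05/(1−0.0631) = 2.1881 °C.
Change = 2.1881 − 2.2237 = -0.04 °C.

-0.04 °C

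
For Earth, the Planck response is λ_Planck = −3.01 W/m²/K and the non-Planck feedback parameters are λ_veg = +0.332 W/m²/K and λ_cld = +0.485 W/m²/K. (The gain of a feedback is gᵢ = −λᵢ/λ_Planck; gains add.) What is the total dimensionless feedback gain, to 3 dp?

0.271

Convert to gains: g_veg = 0.332/3.01 = 0.1103; g_cld = 0.485/3.01 = 0.1611.
Total gain g = 0.2714.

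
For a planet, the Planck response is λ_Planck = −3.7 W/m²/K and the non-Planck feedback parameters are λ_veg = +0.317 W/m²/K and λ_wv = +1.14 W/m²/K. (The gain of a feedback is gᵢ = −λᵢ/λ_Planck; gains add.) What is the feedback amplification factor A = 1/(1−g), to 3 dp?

Convert to gains: g_veg = 0.317/3.7 = 0.08568; g_wv = 1.14/3.7 = 0.3081.
Total gain g = 0.39378.
A = 1/(1 − 0.39378) = 1.650.

1.650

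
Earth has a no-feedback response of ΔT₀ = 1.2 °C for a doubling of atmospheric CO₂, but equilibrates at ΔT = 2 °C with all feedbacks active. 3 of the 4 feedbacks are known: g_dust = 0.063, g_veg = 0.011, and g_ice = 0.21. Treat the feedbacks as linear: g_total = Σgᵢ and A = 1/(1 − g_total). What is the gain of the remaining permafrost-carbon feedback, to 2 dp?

0.12

Amplification A = ΔT/ΔT₀ = 2/1.2 = 1.667.
Total gain g = 1 − 1/A = 1 − 1/1.667 = 0.4001.
Known gains sum to 0.063 + 0.011 + 0.21 = 0.284.
g_pf = 0.4001 − 0.284 = 0.12.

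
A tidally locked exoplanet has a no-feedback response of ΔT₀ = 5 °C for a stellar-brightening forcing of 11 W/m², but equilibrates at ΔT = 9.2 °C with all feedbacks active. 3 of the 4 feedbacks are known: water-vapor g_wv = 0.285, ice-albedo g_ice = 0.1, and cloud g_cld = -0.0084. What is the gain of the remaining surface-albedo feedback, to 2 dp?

0.08

Amplification A = ΔT/ΔT₀ = 9.2/5 = 1.84.
Total gain g = 1 − 1/A = 1 − 1/1.84 = 0.4565.
Known gains sum to 0.285 + 0.1 − 0.0084 = 0.3766.
g_alb = 0.4565 − 0.3766 = 0.08.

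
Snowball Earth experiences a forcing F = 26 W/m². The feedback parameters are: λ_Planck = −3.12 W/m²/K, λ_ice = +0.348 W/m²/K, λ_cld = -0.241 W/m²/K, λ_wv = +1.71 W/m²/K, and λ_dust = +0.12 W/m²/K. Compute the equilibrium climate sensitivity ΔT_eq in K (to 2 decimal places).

21.98 K

Net feedback parameter λ = (−3.12) + (+0.348) + (-0.241) + (+1.71) + (+0.12) = -1.183 W/m²/K.
ΔT = −F/λ = −26/(-1.183) = 21.98 K.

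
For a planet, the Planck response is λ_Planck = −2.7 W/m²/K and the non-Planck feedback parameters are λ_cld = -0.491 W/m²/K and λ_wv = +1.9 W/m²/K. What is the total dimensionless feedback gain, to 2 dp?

Convert to gains: g_cld = -0.491/2.7 = -0.1819; g_wv = 1.9/2.7 = 0.7037.
Total gain g = 0.5218.

0.52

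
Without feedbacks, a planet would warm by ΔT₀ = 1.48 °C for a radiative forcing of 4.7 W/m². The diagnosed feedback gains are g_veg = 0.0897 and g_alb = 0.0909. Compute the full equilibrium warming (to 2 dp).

Total gain g = 0.0897 + 0.0909 = 0.1806.
Amplification A = 1/(1 − 0.1806) = 1.22.
ΔT = 1.48 × 1.22 = 1.81 °C.

1.81 °C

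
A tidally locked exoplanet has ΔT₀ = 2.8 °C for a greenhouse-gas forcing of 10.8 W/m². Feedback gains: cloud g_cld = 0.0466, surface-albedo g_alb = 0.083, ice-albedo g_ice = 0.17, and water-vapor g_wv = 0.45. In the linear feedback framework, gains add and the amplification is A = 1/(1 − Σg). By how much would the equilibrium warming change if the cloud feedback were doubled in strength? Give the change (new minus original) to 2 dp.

2.56 °C

Original: g = 0.7496, ΔT = 2.8/(1−0.7496) = 11.1821 °C.
With doubled cloud: g' = 0.7962, ΔT' = 2.8/(1−0.7962) = 13.7390 °C.
Change = 13.7390 − 11.1821 = 2.56 °C.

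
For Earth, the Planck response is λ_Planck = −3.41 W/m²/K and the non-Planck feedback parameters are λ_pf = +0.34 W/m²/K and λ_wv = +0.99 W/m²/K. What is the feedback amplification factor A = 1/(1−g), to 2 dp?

1.64

Convert to gains: g_pf = 0.34/3.41 = 0.09971; g_wv = 0.99/3.41 = 0.2903.
Total gain g = 0.39001.
A = 1/(1 − 0.39001) = 1.64.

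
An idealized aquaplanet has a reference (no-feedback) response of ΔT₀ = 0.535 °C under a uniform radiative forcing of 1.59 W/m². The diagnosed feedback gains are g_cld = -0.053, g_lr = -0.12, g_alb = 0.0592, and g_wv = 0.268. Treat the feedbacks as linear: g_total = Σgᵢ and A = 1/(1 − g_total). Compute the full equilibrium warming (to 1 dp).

0.6 °C

Total gain g = -0.053 − 0.12 + 0.0592 + 0.268 = 0.1542.
Amplification A = 1/(1 − 0.1542) = 1.182.
ΔT = 0.535 × 1.182 = 0.6 °C.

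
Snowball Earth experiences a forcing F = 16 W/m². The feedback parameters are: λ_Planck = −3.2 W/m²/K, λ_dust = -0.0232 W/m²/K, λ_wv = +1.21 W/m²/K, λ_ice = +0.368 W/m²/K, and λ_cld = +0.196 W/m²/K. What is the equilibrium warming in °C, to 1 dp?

Net feedback parameter λ = (−3.2) + (-0.0232) + (+1.21) + (+0.368) + (+0.196) = -1.4492 W/m²/K.
ΔT = −F/λ = −16/(-1.4492) = 11.0 °C.

11.0 °C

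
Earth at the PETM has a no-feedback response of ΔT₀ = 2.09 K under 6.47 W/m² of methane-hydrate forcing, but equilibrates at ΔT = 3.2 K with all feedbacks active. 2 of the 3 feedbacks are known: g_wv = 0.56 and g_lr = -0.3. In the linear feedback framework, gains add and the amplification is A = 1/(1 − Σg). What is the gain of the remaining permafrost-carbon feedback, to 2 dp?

Amplification A = ΔT/ΔT₀ = 3.2/2.09 = 1.531.
Total gain g = 1 − 1/A = 1 − 1/1.531 = 0.3468.
Known gains sum to 0.56 − 0.3 = 0.26.
g_pf = 0.3468 − 0.26 = 0.09.

0.09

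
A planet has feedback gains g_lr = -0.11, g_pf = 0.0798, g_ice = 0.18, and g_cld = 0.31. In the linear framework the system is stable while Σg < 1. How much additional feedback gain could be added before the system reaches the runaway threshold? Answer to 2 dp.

Current total gain = -0.11 + 0.0798 + 0.18 + 0.31 = 0.4598.
Margin to runaway = 1 − 0.4598 = 0.54.

0.54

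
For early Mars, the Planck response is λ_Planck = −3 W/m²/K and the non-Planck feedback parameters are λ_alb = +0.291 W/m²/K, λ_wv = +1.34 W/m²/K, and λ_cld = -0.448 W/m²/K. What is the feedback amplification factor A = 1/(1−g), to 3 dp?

Convert to gains: g_alb = 0.291/3 = 0.097; g_wv = 1.34/3 = 0.4467; g_cld = -0.448/3 = -0.1493.
Total gain g = 0.3944.
A = 1/(1 − 0.3944) = 1.651.

1.651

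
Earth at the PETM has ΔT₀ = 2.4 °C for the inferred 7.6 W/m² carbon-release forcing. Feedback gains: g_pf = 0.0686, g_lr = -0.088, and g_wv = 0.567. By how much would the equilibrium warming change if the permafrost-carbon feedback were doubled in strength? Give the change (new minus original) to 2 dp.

0.95 °C

Original: g = 0.5476, ΔT = 2.4/(1−0.5476) = 5.3050 °C.
With doubled permafrost-carbon: g' = 0.6162, ΔT' = 2.4/(1−0.6162) = 6.2533 °C.
Change = 6.2533 − 5.3050 = 0.95 °C.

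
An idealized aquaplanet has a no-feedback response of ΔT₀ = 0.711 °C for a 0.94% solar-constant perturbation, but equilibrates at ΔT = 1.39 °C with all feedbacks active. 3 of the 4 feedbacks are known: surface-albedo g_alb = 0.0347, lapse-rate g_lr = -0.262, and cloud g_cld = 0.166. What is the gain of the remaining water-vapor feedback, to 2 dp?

Amplification A = ΔT/ΔT₀ = 1.39/0.711 = 1.955.
Total gain g = 1 − 1/A = 1 − 1/1.955 = 0.4885.
Known gains sum to 0.0347 − 0.262 + 0.166 = -0.0613.
g_wv = 0.4885 + 0.0613 = 0.55.

0.55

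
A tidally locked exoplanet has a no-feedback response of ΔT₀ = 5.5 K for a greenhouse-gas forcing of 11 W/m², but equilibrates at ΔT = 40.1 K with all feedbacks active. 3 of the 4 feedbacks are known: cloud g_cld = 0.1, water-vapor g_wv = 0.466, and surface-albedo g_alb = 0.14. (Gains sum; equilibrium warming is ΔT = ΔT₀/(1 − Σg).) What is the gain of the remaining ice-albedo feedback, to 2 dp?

Amplification A = ΔT/ΔT₀ = 40.1/5.5 = 7.291.
Total gain g = 1 − 1/A = 1 − 1/7.291 = 0.8628.
Known gains sum to 0.1 + 0.466 + 0.14 = 0.706.
g_ice = 0.8628 − 0.706 = 0.16.

0.16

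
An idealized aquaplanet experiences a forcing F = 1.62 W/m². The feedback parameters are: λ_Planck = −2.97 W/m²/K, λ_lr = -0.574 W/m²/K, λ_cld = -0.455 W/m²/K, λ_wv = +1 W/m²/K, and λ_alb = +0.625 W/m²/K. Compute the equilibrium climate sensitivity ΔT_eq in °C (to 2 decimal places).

0.68 °C

Net feedback parameter λ = (−2.97) + (-0.574) + (-0.455) + (+1) + (+0.625) = -2.374 W/m²/K.
ΔT = −F/λ = −1.62/(-2.374) = 0.68 °C.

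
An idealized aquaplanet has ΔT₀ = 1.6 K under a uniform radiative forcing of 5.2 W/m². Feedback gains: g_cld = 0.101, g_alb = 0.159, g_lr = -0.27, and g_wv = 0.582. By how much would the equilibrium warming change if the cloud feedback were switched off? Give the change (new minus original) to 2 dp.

-0.71 K

Original: g = 0.572, ΔT = 1.6/(1−0.572) = 3.7383 K.
Without cloud: g' = 0.471, ΔT' = 1.6/(1−0.471) = 3.0246 K.
Change = 3.0246 − 3.7383 = -0.71 K.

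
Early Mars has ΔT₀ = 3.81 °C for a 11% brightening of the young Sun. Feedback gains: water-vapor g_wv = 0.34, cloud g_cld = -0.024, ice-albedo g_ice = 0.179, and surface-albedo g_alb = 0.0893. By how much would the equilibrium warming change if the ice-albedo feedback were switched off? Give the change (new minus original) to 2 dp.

Original: g = 0.5843, ΔT = 3.81/(1−0.5843) = 9.1653 °C.
Without ice-albedo: g' = 0.4053, ΔT' = 3.81/(1−0.4053) = 6.4066 °C.
Change = 6.4066 − 9.1653 = -2.76 °C.

-2.76 °C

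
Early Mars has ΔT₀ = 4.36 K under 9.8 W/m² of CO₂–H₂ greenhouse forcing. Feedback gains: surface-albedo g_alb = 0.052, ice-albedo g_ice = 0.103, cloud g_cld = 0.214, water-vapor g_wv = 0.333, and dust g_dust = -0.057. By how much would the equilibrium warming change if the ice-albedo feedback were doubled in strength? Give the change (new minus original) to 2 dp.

Original: g = 0.645, ΔT = 4.36/(1−0.645) = 12.2817 K.
With doubled ice-albedo: g' = 0.748, ΔT' = 4.36/(1−0.748) = 17.3016 K.
Change = 17.3016 − 12.2817 = 5.02 K.

5.02 K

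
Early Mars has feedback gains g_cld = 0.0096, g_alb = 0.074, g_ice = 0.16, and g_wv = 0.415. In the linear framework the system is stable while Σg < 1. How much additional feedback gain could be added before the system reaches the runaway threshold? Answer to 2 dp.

0.34

Current total gain = 0.0096 + 0.074 + 0.16 + 0.415 = 0.6586.
Margin to runaway = 1 − 0.6586 = 0.34.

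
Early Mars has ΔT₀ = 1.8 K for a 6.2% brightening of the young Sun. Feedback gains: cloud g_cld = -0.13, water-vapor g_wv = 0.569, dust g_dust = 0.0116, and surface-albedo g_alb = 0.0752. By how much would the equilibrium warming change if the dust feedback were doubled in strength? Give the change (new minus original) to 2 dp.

Original: g = 0.5258, ΔT = 1.8/(1−0.5258) = 3.7959 K.
With doubled dust: g' = 0.5374, ΔT' = 1.8/(1−0.5374) = 3.8911 K.
Change = 3.8911 − 3.7959 = 0.10 K.

0.10 K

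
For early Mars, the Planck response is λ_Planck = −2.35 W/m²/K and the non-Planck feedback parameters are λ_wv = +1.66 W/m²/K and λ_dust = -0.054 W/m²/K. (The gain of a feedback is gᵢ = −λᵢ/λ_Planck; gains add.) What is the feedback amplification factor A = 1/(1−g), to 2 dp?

3.16

Convert to gains: g_wv = 1.66/2.35 = 0.7064; g_dust = -0.054/2.35 = -0.02298.
Total gain g = 0.68342.
A = 1/(1 − 0.68342) = 3.16.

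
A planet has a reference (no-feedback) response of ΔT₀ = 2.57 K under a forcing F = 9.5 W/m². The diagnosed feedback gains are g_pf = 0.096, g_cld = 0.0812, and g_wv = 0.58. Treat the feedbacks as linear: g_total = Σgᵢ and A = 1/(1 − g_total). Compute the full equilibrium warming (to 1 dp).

10.6 K

Total gain g = 0.096 + 0.0812 + 0.58 = 0.7572.
Amplification A = 1/(1 − 0.7572) = 4.119.
ΔT = 2.57 × 4.119 = 10.6 K.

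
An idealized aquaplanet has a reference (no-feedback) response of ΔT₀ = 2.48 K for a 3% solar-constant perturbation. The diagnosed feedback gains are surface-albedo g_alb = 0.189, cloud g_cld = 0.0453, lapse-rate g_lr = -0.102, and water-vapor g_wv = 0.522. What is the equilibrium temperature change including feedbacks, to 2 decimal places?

7.17 K

Total gain g = 0.189 + 0.0453 − 0.102 + 0.522 = 0.6543.
Amplification A = 1/(1 − 0.6543) = 2.893.
ΔT = 2.48 × 2.893 = 7.17 K.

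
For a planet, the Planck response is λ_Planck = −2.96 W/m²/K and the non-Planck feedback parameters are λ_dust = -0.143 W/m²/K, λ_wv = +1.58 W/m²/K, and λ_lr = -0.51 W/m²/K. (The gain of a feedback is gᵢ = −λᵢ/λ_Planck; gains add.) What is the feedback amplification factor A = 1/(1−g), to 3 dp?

Convert to gains: g_dust = -0.143/2.96 = -0.04831; g_wv = 1.58/2.96 = 0.5338; g_lr = -0.51/2.96 = -0.1723.
Total gain g = 0.31319.
A = 1/(1 − 0.31319) = 1.456.

1.456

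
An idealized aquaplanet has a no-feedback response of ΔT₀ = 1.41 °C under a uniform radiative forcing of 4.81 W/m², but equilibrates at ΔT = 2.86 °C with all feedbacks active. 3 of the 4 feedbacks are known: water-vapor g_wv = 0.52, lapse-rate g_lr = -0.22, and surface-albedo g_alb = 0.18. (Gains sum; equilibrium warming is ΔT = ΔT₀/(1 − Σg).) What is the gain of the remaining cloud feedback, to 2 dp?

Amplification A = ΔT/ΔT₀ = 2.86/1.41 = 2.028.
Total gain g = 1 − 1/A = 1 − 1/2.028 = 0.5069.
Known gains sum to 0.52 − 0.22 + 0.18 = 0.48.
g_cld = 0.5069 − 0.48 = 0.03.

0.03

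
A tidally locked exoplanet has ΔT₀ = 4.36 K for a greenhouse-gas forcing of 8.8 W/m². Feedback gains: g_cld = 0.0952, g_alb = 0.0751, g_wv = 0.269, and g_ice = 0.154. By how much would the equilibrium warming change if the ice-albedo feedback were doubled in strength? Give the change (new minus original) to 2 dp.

Original: g = 0.5933, ΔT = 4.36/(1−0.5933) = 10.7204 K.
With doubled ice-albedo: g' = 0.7473, ΔT' = 4.36/(1−0.7473) = 17.2537 K.
Change = 17.2537 − 10.7204 = 6.53 K.

6.53 K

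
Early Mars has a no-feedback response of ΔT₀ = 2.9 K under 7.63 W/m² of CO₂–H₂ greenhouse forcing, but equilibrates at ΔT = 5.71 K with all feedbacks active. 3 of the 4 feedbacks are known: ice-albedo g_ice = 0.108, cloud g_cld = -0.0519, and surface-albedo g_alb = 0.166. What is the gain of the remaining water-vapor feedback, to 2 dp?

Amplification A = ΔT/ΔT₀ = 5.71/2.9 = 1.969.
Total gain g = 1 − 1/A = 1 − 1/1.969 = 0.4921.
Known gains sum to 0.108 − 0.0519 + 0.166 = 0.2221.
g_wv = 0.4921 − 0.2221 = 0.27.

0.27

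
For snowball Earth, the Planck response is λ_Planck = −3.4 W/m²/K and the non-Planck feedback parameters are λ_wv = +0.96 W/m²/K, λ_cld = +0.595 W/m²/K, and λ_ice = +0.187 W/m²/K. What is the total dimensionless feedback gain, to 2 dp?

0.51

Convert to gains: g_wv = 0.96/3.4 = 0.2824; g_cld = 0.595/3.4 = 0.175; g_ice = 0.187/3.4 = 0.055.
Total gain g = 0.5124.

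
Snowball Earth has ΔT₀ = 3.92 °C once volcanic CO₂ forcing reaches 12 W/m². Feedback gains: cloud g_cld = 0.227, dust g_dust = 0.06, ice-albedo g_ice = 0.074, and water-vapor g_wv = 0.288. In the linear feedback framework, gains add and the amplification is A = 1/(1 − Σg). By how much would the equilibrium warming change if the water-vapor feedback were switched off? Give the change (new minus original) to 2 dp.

-5.03 °C

Original: g = 0.649, ΔT = 3.92/(1−0.649) = 11.1681 °C.
Without water-vapor: g' = 0.361, ΔT' = 3.92/(1−0.361) = 6.1346 °C.
Change = 6.1346 − 11.1681 = -5.03 °C.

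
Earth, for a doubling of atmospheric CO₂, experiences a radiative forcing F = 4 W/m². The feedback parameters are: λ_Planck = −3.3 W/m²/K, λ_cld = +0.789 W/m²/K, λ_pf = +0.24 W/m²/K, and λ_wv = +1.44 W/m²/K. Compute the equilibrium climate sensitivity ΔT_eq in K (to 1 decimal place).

4.8 K

Net feedback parameter λ = (−3.3) + (+0.789) + (+0.24) + (+1.44) = -0.831 W/m²/K.
ΔT = −F/λ = −4/(-0.831) = 4.8 K.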